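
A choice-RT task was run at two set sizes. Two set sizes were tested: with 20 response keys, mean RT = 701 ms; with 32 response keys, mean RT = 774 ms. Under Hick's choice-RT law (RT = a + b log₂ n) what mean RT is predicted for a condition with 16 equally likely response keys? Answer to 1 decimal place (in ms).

666.3 ms

Fit slope and intercept:
  b = (774 − 701) / (log₂ 32 − log₂ 20) = 73 / (5 − 4.3219) = 107.658 ms/bit
  a = 701 − 107.658 × 4.3219 = 235.709 ms
Then RT(16) = 235.709 + 107.658 × log₂ 16 = 235.709 + 107.658 × 4 ≈ 666.342 ms.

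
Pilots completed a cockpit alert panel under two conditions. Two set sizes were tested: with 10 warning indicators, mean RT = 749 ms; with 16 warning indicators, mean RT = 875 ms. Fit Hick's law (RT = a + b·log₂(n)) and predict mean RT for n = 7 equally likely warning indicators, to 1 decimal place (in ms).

With log₂ n on the abscissa the relation is linear; from the two conditions:
  b = (875 − 749) / (log₂ 16 − log₂ 10) = 126 / (4 − 3.3219) = 185.821 ms/bit
  a = 749 − 185.821 × 3.3219 = 131.716 ms
Then RT(7) = 131.716 + 185.821 × log₂ 7 = 131.716 + 185.821 × 2.8074 ≈ 653.381 ms.

653.4 ms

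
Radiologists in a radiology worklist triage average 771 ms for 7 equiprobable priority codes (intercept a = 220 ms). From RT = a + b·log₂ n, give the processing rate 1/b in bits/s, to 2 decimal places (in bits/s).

5.10 bits/s

Choice component = 771 − 220 = 551 ms over log₂(7) = 2.8074 bits.
b = 551 / 2.8074 = 196.270 ms/bit, so 1/b = 5.095 bits/s.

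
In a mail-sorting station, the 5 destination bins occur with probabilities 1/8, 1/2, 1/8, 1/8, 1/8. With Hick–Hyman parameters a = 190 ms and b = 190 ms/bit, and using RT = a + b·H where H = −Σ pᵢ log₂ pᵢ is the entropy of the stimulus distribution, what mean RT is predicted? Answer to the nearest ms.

Each term −pᵢ log₂ pᵢ: 0.125·3 + 0.5·1 + 0.125·3 + 0.125·3 + 0.125·3; summed, H = 2.000 bits.
Mean RT = a + bH = 190 + 190·2.000 = 570.00 ms.

570 ms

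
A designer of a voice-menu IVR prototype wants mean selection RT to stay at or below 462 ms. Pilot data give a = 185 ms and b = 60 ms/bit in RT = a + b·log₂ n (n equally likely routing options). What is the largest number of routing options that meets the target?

24

60·log₂ n ≤ 462 − 185 = 277, giving log₂ n ≤ 4.6167 and n ≤ 24.533. The largest whole number is 24.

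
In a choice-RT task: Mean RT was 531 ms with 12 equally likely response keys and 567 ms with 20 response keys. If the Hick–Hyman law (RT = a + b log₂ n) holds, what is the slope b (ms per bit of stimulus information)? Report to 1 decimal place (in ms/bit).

48.8 ms/bit

b = (RT₂ − RT₁)/(log₂ n₂ − log₂ n₁) = (567 − 531)/(4.3219 − 3.5850) = 48.849 ms/bit.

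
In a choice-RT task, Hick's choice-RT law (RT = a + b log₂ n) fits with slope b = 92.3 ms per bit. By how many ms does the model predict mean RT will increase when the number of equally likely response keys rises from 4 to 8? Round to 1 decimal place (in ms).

92.3 ms

Only the slope matters, since a is common to both: ΔRT = b·log₂(n₂/n₁).
log₂(8) − log₂(4) = log₂(8/4) = log₂(2) = 1.
ΔRT = 92.3 × 1.0000 = 92.300 ms.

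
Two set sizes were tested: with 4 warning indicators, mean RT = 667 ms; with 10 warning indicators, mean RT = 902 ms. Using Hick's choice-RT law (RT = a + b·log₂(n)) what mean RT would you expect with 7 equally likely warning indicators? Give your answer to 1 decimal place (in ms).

RT is linear in log₂ n, so two points fix the line:
  b = (902 − 667) / (log₂ 10 − log₂ 4) = 235 / (3.3219 − 2) = 177.771 ms/bit
  a = 667 − 177.771 × 2 = 311.459 ms
Then RT(7) = 311.459 + 177.771 × log₂ 7 = 311.459 + 177.771 × 2.8074 ≈ 810.524 ms.

810.5 ms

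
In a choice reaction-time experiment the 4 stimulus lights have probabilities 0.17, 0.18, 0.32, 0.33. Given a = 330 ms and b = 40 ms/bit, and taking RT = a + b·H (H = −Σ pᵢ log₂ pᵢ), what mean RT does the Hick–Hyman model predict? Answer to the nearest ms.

407 ms

Entropy contributions −pᵢ log₂ pᵢ: 0.4346, 0.4453, 0.5260, 0.5278; sum H = 1.9338 bits.
RT = a + bH = 330 + 40·1.9338 = 407.35 ms.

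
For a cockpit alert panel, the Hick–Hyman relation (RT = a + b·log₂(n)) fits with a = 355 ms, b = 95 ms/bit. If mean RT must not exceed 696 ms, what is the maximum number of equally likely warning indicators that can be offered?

Information budget: (696 − 355)/95 = 3.5895 bits, so n ≤ 2^3.5895 = 12.038 → at most 12.

12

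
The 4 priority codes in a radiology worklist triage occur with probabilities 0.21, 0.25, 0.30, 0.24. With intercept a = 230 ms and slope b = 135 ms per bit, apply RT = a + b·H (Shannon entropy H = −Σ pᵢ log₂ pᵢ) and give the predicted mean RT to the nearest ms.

Entropy contributions −pᵢ log₂ pᵢ: 0.4728, 0.5000, 0.5211, 0.4941; sum H = 1.9880 bits.
RT = a + bH = 230 + 135·1.9880 = 498.39 ms.

498 ms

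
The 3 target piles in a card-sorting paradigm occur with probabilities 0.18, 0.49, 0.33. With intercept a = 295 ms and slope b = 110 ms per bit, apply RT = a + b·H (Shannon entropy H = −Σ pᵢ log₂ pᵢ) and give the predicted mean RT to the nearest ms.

458 ms

H = 0.18·log₂(1/0.18) + 0.49·log₂(1/0.49) + 0.33·log₂(1/0.33) = 1.4774 bits.
RT = 295 + 110 × 1.4774 = 457.52 ms.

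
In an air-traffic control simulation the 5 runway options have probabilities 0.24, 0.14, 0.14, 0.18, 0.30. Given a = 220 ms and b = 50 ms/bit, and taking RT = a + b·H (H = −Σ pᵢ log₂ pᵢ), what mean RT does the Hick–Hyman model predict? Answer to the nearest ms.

H = 0.24·log₂(1/0.24) + 0.14·log₂(1/0.14) + 0.14·log₂(1/0.14) + 0.18·log₂(1/0.18) + 0.30·log₂(1/0.30) = 2.2548 bits.
RT = 220 + 50 × 2.2548 = 332.74 ms.

333 ms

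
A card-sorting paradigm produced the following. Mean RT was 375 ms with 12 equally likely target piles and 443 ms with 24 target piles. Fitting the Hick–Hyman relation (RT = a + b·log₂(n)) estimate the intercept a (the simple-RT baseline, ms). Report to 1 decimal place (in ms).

131.2 ms

b = (RT₂ − RT₁)/(log₂ n₂ − log₂ n₁) = (443 − 375)/(4.5850 − 3.5850) = 68.000 ms/bit.
Intercept: a = 375 − 68.000·log₂(12) = 131.223 ms.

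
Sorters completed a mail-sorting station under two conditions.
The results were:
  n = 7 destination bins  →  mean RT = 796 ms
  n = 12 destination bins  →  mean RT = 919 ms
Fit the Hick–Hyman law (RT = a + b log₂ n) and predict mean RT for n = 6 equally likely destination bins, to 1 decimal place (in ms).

760.8 ms

Fit slope and intercept:
  b = (919 − 796) / (log₂ 12 − log₂ 7) = 123 / (3.5850 − 2.8074) = 158.177 ms/bit
  a = 796 − 158.177 × 2.8074 = 351.940 ms
Then RT(6) = 351.940 + 158.177 × log₂ 6 = 351.940 + 158.177 × 2.5850 ≈ 760.823 ms.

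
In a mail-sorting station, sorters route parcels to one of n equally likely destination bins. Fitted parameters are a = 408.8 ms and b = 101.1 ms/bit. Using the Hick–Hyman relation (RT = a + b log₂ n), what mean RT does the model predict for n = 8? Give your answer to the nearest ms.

712 ms

log₂(8) = 3 bits, so RT = 408.8 + 101.1 × 3 ≈ 712.100 ms.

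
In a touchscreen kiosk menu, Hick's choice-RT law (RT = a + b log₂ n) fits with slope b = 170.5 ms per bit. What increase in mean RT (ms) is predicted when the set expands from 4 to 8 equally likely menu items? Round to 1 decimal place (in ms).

Only the slope matters, since a is common to both: ΔRT = b·log₂(n₂/n₁).
log₂(8) − log₂(4) = log₂(8/4) = log₂(2) = 1.
ΔRT = 170.5 × 1.0000 = 170.500 ms.

170.5 ms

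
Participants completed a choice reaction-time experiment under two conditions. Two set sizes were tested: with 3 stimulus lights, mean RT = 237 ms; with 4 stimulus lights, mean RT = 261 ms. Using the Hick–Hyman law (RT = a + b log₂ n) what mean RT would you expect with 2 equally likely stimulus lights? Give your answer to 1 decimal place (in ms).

203.2 ms

Fit slope and intercept:
  b = (261 − 237) / (log₂ 4 − log₂ 3) = 24 / (2 − 1.5850) = 57.826 ms/bit
  a = 237 − 57.826 × 1.5850 = 145.348 ms
Then RT(2) = 145.348 + 57.826 × log₂ 2 = 145.348 + 57.826 × 1 ≈ 203.174 ms.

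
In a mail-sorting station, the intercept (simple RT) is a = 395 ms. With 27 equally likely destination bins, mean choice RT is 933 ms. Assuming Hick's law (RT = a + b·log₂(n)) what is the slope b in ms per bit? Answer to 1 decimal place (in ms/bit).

113.1 ms/bit

log₂(27) = 4.7549 bits.
b = (RT − a)/log₂ n = (933 − 395) / 4.7549 = 113.147 ms/bit.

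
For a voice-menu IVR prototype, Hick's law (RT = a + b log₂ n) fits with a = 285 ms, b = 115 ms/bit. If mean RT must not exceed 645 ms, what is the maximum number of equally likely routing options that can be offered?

8

115·log₂ n ≤ 645 − 285 = 360, giving log₂ n ≤ 3.1304 and n ≤ 8.757. The largest whole number is 8.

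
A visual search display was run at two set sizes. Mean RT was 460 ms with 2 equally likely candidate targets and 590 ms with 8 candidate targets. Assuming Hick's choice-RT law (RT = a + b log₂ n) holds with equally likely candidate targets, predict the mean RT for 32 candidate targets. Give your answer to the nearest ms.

With log₂ n on the abscissa the relation is linear; from the two conditions:
  b = (590 − 460) / (log₂ 8 − log₂ 2) = 130 / (3 − 1) = 65 ms/bit
  a = 460 − 65 × 1 = 395 ms
Then RT(32) = 395 + 65 × log₂ 32 = 395 + 65 × 5 ≈ 720.000 ms.

720 ms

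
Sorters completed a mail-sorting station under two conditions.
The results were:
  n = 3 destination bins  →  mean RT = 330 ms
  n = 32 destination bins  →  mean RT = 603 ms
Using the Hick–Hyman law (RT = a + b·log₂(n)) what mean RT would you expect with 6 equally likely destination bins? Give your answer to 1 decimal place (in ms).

409.9 ms

RT is linear in log₂ n, so two points fix the line:
  b = (603 − 330) / (log₂ 32 − log₂ 3) = 273 / (5 − 1.5850) = 79.941 ms/bit
  a = 330 − 79.941 × 1.5850 = 203.297 ms
Then RT(6) = 203.297 + 79.941 × log₂ 6 = 203.297 + 79.941 × 2.5850 ≈ 409.941 ms.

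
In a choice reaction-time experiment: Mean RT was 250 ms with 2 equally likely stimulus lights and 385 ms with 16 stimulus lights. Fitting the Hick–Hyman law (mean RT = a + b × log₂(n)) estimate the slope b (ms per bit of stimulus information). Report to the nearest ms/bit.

45 ms/bit

b = (RT₂ − RT₁)/(log₂ n₂ − log₂ n₁) = (385 − 250)/(4 − 1) = 45 ms/bit.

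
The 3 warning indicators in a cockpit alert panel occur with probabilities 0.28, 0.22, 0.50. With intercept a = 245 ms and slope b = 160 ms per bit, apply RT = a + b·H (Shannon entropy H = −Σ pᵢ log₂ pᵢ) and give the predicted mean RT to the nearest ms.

H = 0.28·log₂(1/0.28) + 0.22·log₂(1/0.22) + 0.50·log₂(1/0.50) = 1.4948 bits.
RT = 245 + 160 × 1.4948 = 484.17 ms.

484 ms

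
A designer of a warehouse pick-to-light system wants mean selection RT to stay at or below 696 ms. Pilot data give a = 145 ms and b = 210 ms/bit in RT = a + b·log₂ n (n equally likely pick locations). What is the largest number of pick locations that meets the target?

6

210·log₂ n ≤ 696 − 145 = 551, giving log₂ n ≤ 2.6238 and n ≤ 6.164. The largest whole number is 6.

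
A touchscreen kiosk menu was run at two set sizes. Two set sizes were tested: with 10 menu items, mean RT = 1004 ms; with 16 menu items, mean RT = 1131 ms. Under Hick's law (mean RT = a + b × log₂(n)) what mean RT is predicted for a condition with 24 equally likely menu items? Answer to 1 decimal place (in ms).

With log₂ n on the abscissa the relation is linear; from the two conditions:
  b = (1131 − 1004) / (log₂ 16 − log₂ 10) = 127 / (4 − 3.3219) = 187.296 ms/bit
  a = 1004 − 187.296 × 3.3219 = 381.817 ms
Then RT(24) = 381.817 + 187.296 × log₂ 24 = 381.817 + 187.296 × 4.5850 ≈ 1240.561 ms.

1240.6 ms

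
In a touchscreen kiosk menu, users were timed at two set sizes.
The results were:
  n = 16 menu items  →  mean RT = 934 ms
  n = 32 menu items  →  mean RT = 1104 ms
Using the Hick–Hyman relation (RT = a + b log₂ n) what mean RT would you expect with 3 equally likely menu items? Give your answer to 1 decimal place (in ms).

Fit slope and intercept:
  b = (1104 − 934) / (log₂ 32 − log₂ 16) = 170 / (5 − 4) = 170.000 ms/bit
  a = 934 − 170.000 × 4 = 254.000 ms
Then RT(3) = 254.000 + 170.000 × log₂ 3 = 254.000 + 170.000 × 1.5850 ≈ 523.444 ms.

523.4 ms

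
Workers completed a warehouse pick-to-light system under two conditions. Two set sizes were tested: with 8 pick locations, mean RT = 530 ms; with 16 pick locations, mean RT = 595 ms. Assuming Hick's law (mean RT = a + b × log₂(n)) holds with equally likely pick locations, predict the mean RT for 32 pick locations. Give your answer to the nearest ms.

Fit slope and intercept:
  b = (595 − 530) / (log₂ 16 − log₂ 8) = 65 / (4 − 3) = 65 ms/bit
  a = 530 − 65 × 3 = 335 ms
Then RT(32) = 335 + 65 × log₂ 32 = 335 + 65 × 5 ≈ 660.000 ms.

660 ms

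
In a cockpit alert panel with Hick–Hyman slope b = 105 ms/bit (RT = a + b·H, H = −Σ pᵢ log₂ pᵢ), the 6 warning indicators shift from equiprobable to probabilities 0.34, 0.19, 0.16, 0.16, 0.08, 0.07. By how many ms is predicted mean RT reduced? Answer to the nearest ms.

20 ms

The RT saving is b·ΔH. Equiprobable H₀ = log₂(6) = 2.5850 bits; with the given probabilities H = 2.3905 bits.
b·(H₀ − H) = 105 × (2.5850 − 2.3905) = 20.42 ms.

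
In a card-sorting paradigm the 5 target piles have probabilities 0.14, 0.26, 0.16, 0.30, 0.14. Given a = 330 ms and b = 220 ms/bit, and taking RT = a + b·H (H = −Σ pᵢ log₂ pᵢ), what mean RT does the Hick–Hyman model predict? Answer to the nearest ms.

Entropy contributions −pᵢ log₂ pᵢ: 0.3971, 0.5053, 0.4230, 0.5211, 0.3971; sum H = 2.2436 bits.
RT = a + bH = 330 + 220·2.2436 = 823.60 ms.

824 ms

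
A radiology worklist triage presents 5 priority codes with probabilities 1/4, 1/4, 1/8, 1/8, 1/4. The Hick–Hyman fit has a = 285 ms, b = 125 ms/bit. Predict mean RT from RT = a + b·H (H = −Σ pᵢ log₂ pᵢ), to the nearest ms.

566 ms

H = −Σ pᵢ log₂ pᵢ = 0.25·2 + 0.25·2 + 0.125·3 + 0.125·3 + 0.25·2 = 2.250 bits.
RT = 285 + 125 × 2.250 = 566.25 ms.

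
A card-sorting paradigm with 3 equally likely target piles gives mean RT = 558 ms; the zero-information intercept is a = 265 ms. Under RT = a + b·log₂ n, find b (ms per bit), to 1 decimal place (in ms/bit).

3 alternatives carry log₂ 3 = 1.5850 bits; the choice cost is 558 − 265 = 293 ms, so b = 293/1.5850 = 184.862 ms/bit.

184.9 ms/bit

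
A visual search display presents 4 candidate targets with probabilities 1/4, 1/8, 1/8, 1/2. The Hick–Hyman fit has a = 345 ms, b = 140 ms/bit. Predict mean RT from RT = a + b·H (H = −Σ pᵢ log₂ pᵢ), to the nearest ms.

590 ms

H = −Σ pᵢ log₂ pᵢ = 0.25·2 + 0.125·3 + 0.125·3 + 0.5·1 = 1.750 bits.
RT = 345 + 140 × 1.750 = 590.00 ms.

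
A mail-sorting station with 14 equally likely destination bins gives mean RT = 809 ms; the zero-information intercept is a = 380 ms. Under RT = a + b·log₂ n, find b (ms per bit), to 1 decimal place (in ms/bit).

log₂(14) = 3.8074 bits.
b = (RT − a)/log₂ n = (809 − 380) / 3.8074 = 112.677 ms/bit.

112.7 ms/bit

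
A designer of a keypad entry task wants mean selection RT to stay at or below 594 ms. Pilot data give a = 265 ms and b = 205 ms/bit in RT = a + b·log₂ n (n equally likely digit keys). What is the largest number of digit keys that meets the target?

Set 265 + 205·log₂ n ≤ 594 → log₂ n ≤ (594 − 265)/205 = 1.6049.
So n ≤ 2^1.6049 = 3.042; the largest integer n is 3.

3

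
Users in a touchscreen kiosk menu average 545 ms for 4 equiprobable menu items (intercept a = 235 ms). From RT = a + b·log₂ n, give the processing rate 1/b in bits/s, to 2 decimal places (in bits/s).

b = (545 − 235)/log₂ 4 = 310/2 = 155.000 ms per bit = 0.15500 s/bit; the reciprocal is 6.452 bits/s.

6.45 bits/s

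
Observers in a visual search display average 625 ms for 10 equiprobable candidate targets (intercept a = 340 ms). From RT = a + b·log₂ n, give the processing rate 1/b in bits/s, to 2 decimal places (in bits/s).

b = (625 − 340)/log₂ 10 = 285/3.3219 = 85.794 ms per bit = 0.08579 s/bit; the reciprocal is 11.656 bits/s.

11.66 bits/s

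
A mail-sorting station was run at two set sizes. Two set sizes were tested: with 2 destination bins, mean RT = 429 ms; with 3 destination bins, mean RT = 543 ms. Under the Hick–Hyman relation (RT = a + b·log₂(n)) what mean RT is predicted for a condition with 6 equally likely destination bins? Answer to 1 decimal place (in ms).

With log₂ n on the abscissa the relation is linear; from the two conditions:
  b = (543 − 429) / (log₂ 3 − log₂ 2) = 114 / (1.5850 − 1) = 194.884 ms/bit
  a = 429 − 194.884 × 1 = 234.116 ms
Then RT(6) = 234.116 + 194.884 × log₂ 6 = 234.116 + 194.884 × 2.5850 ≈ 737.884 ms.

737.9 ms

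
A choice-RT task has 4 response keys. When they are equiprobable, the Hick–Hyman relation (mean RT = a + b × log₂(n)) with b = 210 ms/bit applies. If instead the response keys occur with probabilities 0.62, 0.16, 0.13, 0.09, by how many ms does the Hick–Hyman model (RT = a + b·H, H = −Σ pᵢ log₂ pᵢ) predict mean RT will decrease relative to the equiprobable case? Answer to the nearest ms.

The RT saving is b·ΔH. Equiprobable H₀ = log₂(4) = 2.0000 bits; with the given probabilities H = 1.5459 bits.
b·(H₀ − H) = 210 × (2.0000 − 1.5459) = 95.36 ms.

95 ms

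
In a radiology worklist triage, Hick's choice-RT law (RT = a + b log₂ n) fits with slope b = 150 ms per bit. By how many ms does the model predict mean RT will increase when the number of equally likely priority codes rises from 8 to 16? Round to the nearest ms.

150 ms

ΔRT = (a + b log₂ n₂) − (a + b log₂ n₁) = b·(log₂ n₂ − log₂ n₁).
log₂(16) − log₂(8) = log₂(16/8) = log₂(2) = 1.
ΔRT = 150 × 1.0000 = 150.000 ms.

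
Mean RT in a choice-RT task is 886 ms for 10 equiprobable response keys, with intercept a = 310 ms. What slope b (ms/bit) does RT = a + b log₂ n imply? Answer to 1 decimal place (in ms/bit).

b = (886 − 310) / log₂(10) = 576 / 3.3219 = 173.393 ms/bit.

173.4 ms/bit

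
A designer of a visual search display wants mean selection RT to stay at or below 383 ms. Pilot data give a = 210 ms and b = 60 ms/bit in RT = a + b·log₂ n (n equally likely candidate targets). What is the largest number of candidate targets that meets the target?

7

Set 210 + 60·log₂ n ≤ 383 → log₂ n ≤ (383 − 210)/60 = 2.8833.
So n ≤ 2^2.8833 = 7.379; the largest integer n is 7.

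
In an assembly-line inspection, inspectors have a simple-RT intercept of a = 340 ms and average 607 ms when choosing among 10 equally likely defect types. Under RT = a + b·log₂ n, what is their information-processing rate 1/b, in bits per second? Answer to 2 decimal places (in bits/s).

12.44 bits/s

b = (607 − 340)/log₂ 10 = 267/3.3219 = 80.375 ms per bit = 0.08038 s/bit; the reciprocal is 12.442 bits/s.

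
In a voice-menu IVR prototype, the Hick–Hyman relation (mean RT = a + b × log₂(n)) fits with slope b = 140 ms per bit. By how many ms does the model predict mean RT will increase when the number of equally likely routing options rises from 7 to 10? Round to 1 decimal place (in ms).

72.0 ms

ΔRT = (a + b log₂ n₂) − (a + b log₂ n₁) = b·(log₂ n₂ − log₂ n₁).
log₂(10) − log₂(7) = 3.3219 − 2.8074 = 0.5146.
ΔRT = 140 × 0.5146 = 72.040 ms.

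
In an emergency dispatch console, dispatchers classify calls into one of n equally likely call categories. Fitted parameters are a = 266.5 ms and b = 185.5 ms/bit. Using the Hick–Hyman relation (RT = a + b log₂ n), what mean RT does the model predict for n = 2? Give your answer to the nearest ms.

log₂(2) = 1 bits, so RT = 266.5 + 185.5 × 1 ≈ 452.000 ms.

452 ms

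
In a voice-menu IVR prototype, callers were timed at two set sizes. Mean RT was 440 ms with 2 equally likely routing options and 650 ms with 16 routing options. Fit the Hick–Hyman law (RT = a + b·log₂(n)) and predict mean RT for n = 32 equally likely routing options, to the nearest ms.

720 ms

RT is linear in log₂ n, so two points fix the line:
  b = (650 − 440) / (log₂ 16 − log₂ 2) = 210 / (4 − 1) = 70 ms/bit
  a = 440 − 70 × 1 = 370 ms
Then RT(32) = 370 + 70 × log₂ 32 = 370 + 70 × 5 ≈ 720.000 ms.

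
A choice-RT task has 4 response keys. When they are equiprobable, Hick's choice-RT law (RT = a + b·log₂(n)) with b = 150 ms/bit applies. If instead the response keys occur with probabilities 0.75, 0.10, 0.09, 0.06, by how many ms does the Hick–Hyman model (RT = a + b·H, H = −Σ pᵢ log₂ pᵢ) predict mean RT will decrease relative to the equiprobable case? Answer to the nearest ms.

120 ms

Equiprobable entropy H₀ = log₂ 4 = 2.0000 bits.
Skewed entropy H = −Σ pᵢ log₂ pᵢ = 1.1997 bits.
ΔRT = b·(H₀ − H) = 150 × 0.8003 = 120.05 ms.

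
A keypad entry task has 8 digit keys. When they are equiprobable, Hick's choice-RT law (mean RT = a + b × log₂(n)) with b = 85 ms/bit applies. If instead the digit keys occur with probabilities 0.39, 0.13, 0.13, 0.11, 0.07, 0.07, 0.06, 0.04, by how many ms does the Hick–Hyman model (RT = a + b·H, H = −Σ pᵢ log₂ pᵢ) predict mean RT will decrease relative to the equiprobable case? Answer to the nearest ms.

33 ms

The RT saving is b·ΔH. Equiprobable H₀ = log₂(8) = 3.0000 bits; with the given probabilities H = 2.6118 bits.
b·(H₀ − H) = 85 × (3.0000 − 2.6118) = 33.00 ms.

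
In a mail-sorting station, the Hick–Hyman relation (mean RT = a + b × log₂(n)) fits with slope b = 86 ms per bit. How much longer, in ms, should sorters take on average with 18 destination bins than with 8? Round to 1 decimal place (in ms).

100.6 ms

The intercept a cancels: ΔRT = b·(log₂ n₂ − log₂ n₁) = b·log₂(n₂/n₁).
log₂(18) − log₂(8) = 4.1699 − 3 = 1.1699.
ΔRT = 86 × 1.1699 = 100.614 ms.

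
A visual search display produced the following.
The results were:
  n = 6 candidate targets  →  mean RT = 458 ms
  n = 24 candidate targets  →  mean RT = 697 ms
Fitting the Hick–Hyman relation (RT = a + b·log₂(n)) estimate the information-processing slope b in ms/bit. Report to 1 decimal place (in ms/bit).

b = (RT₂ − RT₁)/(log₂ n₂ − log₂ n₁) = (697 − 458)/(4.5850 − 2.5850) = 119.500 ms/bit.

119.5 ms/bit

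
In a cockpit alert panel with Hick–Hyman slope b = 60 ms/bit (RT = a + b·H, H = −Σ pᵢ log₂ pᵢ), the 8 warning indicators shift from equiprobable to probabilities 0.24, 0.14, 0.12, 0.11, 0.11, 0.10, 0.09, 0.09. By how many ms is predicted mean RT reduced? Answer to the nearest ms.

Equiprobable entropy H₀ = log₂ 8 = 3.0000 bits.
Skewed entropy H = −Σ pᵢ log₂ pᵢ = 2.9164 bits.
ΔRT = b·(H₀ − H) = 60 × 0.0836 = 5.02 ms.

5 ms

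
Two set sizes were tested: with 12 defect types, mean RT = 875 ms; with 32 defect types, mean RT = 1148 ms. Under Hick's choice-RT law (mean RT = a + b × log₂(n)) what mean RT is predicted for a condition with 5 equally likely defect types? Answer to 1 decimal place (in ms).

RT is linear in log₂ n, so two points fix the line:
  b = (1148 − 875) / (log₂ 32 − log₂ 12) = 273 / (5 − 3.5850) = 192.928 ms/bit
  a = 875 − 192.928 × 3.5850 = 183.361 ms
Then RT(5) = 183.361 + 192.928 × log₂ 5 = 183.361 + 192.928 × 2.3219 ≈ 631.326 ms.

631.3 ms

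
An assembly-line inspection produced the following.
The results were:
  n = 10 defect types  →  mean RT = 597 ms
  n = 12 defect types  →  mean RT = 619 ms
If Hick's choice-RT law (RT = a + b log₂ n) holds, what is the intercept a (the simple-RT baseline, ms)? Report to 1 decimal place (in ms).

The slope on a log₂ axis is (619 − 597) / (3.5850 − 3.3219) = 83.639 ms/bit.
a = RT₁ − b·log₂ n₁ = 597 − 83.639 × 3.3219 = 319.156 ms.

319.2 ms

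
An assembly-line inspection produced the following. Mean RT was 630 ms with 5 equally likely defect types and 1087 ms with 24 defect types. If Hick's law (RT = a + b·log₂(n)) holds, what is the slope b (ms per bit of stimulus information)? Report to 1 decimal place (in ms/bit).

201.9 ms/bit

b = (RT₂ − RT₁)/(log₂ n₂ − log₂ n₁) = (1087 − 630)/(4.5850 − 2.3219) = 201.941 ms/bit.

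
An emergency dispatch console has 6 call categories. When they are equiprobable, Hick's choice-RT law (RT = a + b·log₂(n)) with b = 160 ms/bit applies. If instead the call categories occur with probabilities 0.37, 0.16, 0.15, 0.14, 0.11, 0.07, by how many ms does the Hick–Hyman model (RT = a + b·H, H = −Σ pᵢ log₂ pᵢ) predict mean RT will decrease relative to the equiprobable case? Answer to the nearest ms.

33 ms

The RT saving is b·ΔH. Equiprobable H₀ = log₂(6) = 2.5850 bits; with the given probabilities H = 2.3802 bits.
b·(H₀ − H) = 160 × (2.5850 − 2.3802) = 32.76 ms.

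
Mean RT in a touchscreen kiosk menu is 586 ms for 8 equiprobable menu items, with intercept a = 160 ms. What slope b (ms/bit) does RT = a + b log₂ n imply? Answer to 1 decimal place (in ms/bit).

142.0 ms/bit

b = (586 − 160) / log₂(8) = 426 / 3 = 142.000 ms/bit.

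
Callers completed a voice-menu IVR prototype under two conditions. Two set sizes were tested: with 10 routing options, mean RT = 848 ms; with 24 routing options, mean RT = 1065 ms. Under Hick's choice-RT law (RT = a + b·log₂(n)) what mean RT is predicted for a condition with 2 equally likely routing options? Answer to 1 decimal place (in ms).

Fit slope and intercept:
  b = (1065 − 848) / (log₂ 24 − log₂ 10) = 217 / (4.5850 − 3.3219) = 171.808 ms/bit
  a = 848 − 171.808 × 3.3219 = 277.265 ms
Then RT(2) = 277.265 + 171.808 × log₂ 2 = 277.265 + 171.808 × 1 ≈ 449.073 ms.

449.1 ms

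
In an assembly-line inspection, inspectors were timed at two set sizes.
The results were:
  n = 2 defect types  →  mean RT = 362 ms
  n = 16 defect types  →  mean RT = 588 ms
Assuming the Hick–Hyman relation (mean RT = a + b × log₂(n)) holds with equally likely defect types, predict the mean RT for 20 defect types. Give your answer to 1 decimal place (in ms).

612.3 ms

RT is linear in log₂ n, so two points fix the line:
  b = (588 − 362) / (log₂ 16 − log₂ 2) = 226 / (4 − 1) = 75.333 ms/bit
  a = 362 − 75.333 × 1 = 286.667 ms
Then RT(20) = 286.667 + 75.333 × log₂ 20 = 286.667 + 75.333 × 4.3219 ≈ 612.252 ms.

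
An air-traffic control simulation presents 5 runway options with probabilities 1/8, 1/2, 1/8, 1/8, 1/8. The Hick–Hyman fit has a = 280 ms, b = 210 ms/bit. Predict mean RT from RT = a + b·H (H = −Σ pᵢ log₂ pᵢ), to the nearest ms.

700 ms

Each term −pᵢ log₂ pᵢ: 0.125·3 + 0.5·1 + 0.125·3 + 0.125·3 + 0.125·3; summed, H = 2.000 bits.
Mean RT = a + bH = 280 + 210·2.000 = 700.00 ms.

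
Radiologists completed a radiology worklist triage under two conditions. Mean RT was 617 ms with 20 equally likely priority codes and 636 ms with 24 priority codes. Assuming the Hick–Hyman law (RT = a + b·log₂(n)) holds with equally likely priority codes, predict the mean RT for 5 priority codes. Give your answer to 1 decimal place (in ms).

472.5 ms

Fit slope and intercept:
  b = (636 − 617) / (log₂ 24 − log₂ 20) = 19 / (4.5850 − 4.3219) = 72.234 ms/bit
  a = 617 − 72.234 × 4.3219 = 304.810 ms
Then RT(5) = 304.810 + 72.234 × log₂ 5 = 304.810 + 72.234 × 2.3219 ≈ 472.532 ms.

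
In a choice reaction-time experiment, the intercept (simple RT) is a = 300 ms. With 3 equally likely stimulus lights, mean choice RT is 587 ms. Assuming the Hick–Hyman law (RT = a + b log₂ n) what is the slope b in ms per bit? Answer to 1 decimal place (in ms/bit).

181.1 ms/bit

log₂(3) = 1.5850 bits.
b = (RT − a)/log₂ n = (587 − 300) / 1.5850 = 181.077 ms/bit.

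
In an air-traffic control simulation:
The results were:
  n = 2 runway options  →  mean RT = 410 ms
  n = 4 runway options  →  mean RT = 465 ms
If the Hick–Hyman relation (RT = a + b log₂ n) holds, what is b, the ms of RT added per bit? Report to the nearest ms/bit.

55 ms/bit

The slope on a log₂ axis is (465 − 410) / (2 − 1) = 55 ms/bit.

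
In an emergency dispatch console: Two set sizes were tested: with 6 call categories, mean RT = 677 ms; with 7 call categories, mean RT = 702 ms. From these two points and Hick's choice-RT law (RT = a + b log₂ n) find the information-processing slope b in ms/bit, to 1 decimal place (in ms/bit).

The slope on a log₂ axis is (702 − 677) / (2.8074 − 2.5850) = 112.414 ms/bit.

112.4 ms/bit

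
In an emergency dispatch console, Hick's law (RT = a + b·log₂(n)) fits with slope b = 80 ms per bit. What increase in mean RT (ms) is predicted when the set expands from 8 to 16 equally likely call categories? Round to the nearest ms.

Only the slope matters, since a is common to both: ΔRT = b·log₂(n₂/n₁).
log₂(16) − log₂(8) = log₂(16/8) = log₂(2) = 1.
ΔRT = 80 × 1.0000 = 80.000 ms.

80 ms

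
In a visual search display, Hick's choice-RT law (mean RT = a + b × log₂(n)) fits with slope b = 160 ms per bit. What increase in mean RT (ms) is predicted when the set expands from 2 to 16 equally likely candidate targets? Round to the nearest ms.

480 ms

ΔRT = (a + b log₂ n₂) − (a + b log₂ n₁) = b·(log₂ n₂ − log₂ n₁).
log₂(16) − log₂(2) = log₂(16/2) = log₂(8) = 3.
ΔRT = 160 × 3.0000 = 480.000 ms.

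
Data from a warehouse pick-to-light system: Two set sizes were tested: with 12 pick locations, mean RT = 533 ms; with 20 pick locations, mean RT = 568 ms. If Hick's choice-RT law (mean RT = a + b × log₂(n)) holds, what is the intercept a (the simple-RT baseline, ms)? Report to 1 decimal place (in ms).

b = (RT₂ − RT₁)/(log₂ n₂ − log₂ n₁) = (568 − 533)/(4.3219 − 3.5850) = 47.492 ms/bit.
Intercept: a = 533 − 47.492·log₂(12) = 362.743 ms.

362.7 ms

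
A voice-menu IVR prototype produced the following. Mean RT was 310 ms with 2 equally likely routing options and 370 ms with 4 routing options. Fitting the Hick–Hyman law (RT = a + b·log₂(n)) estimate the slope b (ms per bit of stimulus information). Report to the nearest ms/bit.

60 ms/bit

b = (RT₂ − RT₁)/(log₂ n₂ − log₂ n₁) = (370 − 310)/(2 − 1) = 60 ms/bit.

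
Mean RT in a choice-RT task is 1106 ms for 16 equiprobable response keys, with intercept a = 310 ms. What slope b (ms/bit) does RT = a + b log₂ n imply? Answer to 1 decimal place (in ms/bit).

199.0 ms/bit

log₂(16) = 4 bits.
b = (RT − a)/log₂ n = (1106 − 310) / 4 = 199.000 ms/bit.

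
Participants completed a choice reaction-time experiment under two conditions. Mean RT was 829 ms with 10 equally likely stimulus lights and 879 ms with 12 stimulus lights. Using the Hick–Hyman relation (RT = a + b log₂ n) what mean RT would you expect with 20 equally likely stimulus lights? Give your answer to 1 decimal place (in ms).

RT is linear in log₂ n, so two points fix the line:
  b = (879 − 829) / (log₂ 12 − log₂ 10) = 50 / (3.5850 − 3.3219) = 190.089 ms/bit
  a = 829 − 190.089 × 3.3219 = 197.537 ms
Then RT(20) = 197.537 + 190.089 × log₂ 20 = 197.537 + 190.089 × 4.3219 ≈ 1019.089 ms.

1019.1 ms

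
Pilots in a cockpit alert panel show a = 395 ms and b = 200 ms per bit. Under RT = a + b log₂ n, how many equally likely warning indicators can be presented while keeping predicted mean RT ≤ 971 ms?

Set 395 + 200·log₂ n ≤ 971 → log₂ n ≤ (971 − 395)/200 = 2.8800.
So n ≤ 2^2.8800 = 7.362; the largest integer n is 7.

7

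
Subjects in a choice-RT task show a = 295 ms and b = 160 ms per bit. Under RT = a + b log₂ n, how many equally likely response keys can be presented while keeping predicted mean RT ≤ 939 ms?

16

Set 295 + 160·log₂ n ≤ 939 → log₂ n ≤ (939 − 295)/160 = 4.0250.
So n ≤ 2^4.0250 = 16.280; the largest integer n is 16.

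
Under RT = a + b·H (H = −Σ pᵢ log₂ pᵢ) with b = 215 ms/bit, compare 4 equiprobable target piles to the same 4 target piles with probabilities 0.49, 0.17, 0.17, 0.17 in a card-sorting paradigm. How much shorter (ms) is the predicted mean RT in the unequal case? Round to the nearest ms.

41 ms

Equiprobable entropy H₀ = log₂ 4 = 2.0000 bits.
Skewed entropy H = −Σ pᵢ log₂ pᵢ = 1.8080 bits.
ΔRT = b·(H₀ − H) = 215 × 0.1920 = 41.27 ms.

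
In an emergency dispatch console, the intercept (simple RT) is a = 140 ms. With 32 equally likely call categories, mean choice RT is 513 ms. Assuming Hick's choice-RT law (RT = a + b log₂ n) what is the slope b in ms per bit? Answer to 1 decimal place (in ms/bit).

74.6 ms/bit

b = (513 − 140) / log₂(32) = 373 / 5 = 74.600 ms/bit.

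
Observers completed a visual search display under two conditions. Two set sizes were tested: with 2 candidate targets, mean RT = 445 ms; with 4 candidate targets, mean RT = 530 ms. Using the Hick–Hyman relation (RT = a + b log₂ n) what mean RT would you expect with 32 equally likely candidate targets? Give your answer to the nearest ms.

785 ms

RT is linear in log₂ n, so two points fix the line:
  b = (530 − 445) / (log₂ 4 − log₂ 2) = 85 / (2 − 1) = 85 ms/bit
  a = 445 − 85 × 1 = 360 ms
Then RT(32) = 360 + 85 × log₂ 32 = 360 + 85 × 5 ≈ 785.000 ms.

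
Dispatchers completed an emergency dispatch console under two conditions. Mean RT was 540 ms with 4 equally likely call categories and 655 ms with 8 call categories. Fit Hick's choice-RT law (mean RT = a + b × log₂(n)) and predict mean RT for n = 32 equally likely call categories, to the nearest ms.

885 ms

RT is linear in log₂ n, so two points fix the line:
  b = (655 − 540) / (log₂ 8 − log₂ 4) = 115 / (3 − 2) = 115 ms/bit
  a = 540 − 115 × 2 = 310 ms
Then RT(32) = 310 + 115 × log₂ 32 = 310 + 115 × 5 ≈ 885.000 ms.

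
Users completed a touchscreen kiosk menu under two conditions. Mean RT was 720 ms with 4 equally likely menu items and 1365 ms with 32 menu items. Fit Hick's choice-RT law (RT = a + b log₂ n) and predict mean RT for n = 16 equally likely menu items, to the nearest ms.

Fit slope and intercept:
  b = (1365 − 720) / (log₂ 32 − log₂ 4) = 645 / (5 − 2) = 215 ms/bit
  a = 720 − 215 × 2 = 290 ms
Then RT(16) = 290 + 215 × log₂ 16 = 290 + 215 × 4 ≈ 1150.000 ms.

1150 ms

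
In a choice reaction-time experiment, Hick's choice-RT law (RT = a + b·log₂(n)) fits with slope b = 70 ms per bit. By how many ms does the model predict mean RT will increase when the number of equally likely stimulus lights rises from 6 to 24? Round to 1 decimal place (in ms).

ΔRT = (a + b log₂ n₂) − (a + b log₂ n₁) = b·(log₂ n₂ − log₂ n₁).
log₂(24) − log₂(6) = log₂(24/6) = log₂(4) = 2.
ΔRT = 70 × 2.0000 = 140.000 ms.

140.0 ms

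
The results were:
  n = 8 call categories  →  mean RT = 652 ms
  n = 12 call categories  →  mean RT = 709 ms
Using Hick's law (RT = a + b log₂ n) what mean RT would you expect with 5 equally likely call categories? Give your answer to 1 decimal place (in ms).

585.9 ms

Fit slope and intercept:
  b = (709 − 652) / (log₂ 12 − log₂ 8) = 57 / (3.5850 − 3) = 97.442 ms/bit
  a = 652 − 97.442 × 3 = 359.674 ms
Then RT(5) = 359.674 + 97.442 × log₂ 5 = 359.674 + 97.442 × 2.3219 ≈ 585.927 ms.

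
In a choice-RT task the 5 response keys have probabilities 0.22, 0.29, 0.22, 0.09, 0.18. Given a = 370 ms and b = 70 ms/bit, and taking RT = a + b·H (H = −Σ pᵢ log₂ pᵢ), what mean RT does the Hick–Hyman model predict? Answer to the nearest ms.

527 ms

Entropy contributions −pᵢ log₂ pᵢ: 0.4806, 0.5179, 0.4806, 0.3127, 0.4453; sum H = 2.2370 bits.
RT = a + bH = 370 + 70·2.2370 = 526.59 ms.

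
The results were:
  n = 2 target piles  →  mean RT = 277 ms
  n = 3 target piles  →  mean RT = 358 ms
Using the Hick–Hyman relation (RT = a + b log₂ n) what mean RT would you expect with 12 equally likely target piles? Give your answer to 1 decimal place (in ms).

Fit slope and intercept:
  b = (358 − 277) / (log₂ 3 − log₂ 2) = 81 / (1.5850 − 1) = 138.470 ms/bit
  a = 277 − 138.470 × 1 = 138.530 ms
Then RT(12) = 138.530 + 138.470 × log₂ 12 = 138.530 + 138.470 × 3.5850 ≈ 634.941 ms.

634.9 ms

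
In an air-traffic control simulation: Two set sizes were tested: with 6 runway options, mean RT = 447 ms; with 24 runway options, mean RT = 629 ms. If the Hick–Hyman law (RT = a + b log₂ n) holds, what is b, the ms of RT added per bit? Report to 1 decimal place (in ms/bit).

b = (RT₂ − RT₁)/(log₂ n₂ − log₂ n₁) = (629 − 447)/(4.5850 − 2.5850) = 91.000 ms/bit.

91.0 ms/bit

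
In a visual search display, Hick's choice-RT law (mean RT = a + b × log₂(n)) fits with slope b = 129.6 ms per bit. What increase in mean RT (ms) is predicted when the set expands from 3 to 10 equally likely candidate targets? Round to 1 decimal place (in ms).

225.1 ms

The intercept a cancels: ΔRT = b·(log₂ n₂ − log₂ n₁) = b·log₂(n₂/n₁).
log₂(10) − log₂(3) = 3.3219 − 1.5850 = 1.7370.
ΔRT = 129.6 × 1.7370 = 225.111 ms.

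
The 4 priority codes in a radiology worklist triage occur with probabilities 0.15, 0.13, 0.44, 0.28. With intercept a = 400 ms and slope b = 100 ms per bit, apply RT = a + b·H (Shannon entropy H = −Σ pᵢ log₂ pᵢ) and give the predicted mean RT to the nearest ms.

583 ms

Entropy contributions −pᵢ log₂ pᵢ: 0.4105, 0.3826, 0.5211, 0.5142; sum H = 1.8286 bits.
RT = a + bH = 400 + 100·1.8286 = 582.86 ms.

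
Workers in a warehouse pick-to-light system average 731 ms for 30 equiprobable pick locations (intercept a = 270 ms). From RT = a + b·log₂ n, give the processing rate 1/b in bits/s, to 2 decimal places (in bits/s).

10.64 bits/s

b = (731 − 270)/log₂ 30 = 461/4.9069 = 93.950 ms per bit = 0.09395 s/bit; the reciprocal is 10.644 bits/s.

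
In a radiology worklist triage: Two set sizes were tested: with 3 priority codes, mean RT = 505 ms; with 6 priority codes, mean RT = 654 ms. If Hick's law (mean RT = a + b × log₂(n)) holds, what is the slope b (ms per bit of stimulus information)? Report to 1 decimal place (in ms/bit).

149.0 ms/bit

The slope on a log₂ axis is (654 − 505) / (2.5850 − 1.5850) = 149.000 ms/bit.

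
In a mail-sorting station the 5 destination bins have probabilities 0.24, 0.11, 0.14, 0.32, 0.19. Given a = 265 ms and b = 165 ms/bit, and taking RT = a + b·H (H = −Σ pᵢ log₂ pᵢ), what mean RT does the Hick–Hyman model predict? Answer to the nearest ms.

Entropy contributions −pᵢ log₂ pᵢ: 0.4941, 0.3503, 0.3971, 0.5260, 0.4552; sum H = 2.2228 bits.
RT = a + bH = 265 + 165·2.2228 = 631.76 ms.

632 ms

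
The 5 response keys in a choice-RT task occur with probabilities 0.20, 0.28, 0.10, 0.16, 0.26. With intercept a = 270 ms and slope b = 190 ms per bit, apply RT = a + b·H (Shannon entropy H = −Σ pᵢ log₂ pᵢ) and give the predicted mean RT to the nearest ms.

695 ms

H = 0.20·log₂(1/0.20) + 0.28·log₂(1/0.28) + 0.10·log₂(1/0.10) + 0.16·log₂(1/0.16) + 0.26·log₂(1/0.26) = 2.2391 bits.
RT = 270 + 190 × 2.2391 = 695.43 ms.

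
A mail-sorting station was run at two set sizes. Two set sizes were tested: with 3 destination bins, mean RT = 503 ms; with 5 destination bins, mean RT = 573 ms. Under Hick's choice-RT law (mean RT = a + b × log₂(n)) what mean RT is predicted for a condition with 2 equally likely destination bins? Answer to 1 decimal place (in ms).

Solve the two-equation system in a and b:
  b = (573 − 503) / (log₂ 5 − log₂ 3) = 70 / (2.3219 − 1.5850) = 94.984 ms/bit
  a = 503 − 94.984 × 1.5850 = 352.454 ms
Then RT(2) = 352.454 + 94.984 × log₂ 2 = 352.454 + 94.984 × 1 ≈ 447.438 ms.

447.4 ms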